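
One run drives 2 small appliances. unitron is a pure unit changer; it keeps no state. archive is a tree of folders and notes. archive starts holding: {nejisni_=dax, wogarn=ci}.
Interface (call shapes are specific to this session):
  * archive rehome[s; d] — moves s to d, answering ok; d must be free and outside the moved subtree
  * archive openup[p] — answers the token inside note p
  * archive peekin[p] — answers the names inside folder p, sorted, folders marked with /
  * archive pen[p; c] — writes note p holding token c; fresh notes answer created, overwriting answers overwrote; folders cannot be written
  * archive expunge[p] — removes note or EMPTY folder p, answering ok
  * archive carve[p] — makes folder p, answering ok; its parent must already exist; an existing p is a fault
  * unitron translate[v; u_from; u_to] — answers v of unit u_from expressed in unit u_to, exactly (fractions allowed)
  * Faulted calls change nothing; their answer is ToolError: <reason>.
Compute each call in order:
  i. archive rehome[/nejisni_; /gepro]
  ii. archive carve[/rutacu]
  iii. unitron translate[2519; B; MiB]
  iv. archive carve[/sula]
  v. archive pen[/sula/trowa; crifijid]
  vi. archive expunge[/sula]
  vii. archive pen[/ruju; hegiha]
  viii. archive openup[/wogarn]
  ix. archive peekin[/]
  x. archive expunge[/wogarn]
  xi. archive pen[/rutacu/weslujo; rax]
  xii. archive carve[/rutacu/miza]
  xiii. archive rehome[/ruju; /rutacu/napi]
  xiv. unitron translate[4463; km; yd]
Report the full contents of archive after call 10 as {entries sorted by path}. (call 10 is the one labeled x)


Answer: {gepro=dax, ruju=hegiha, rutacu/, sula/, sula/trowa=crifijid}

Derivation:
% archive rehome s=/nejisni_ d=/gepro
= ok
% archive carve p=/rutacu
= ok
% unitron translate v=2519 u_from=B u_to=MiB
= 2519/1048576
% archive carve p=/sula
= ok
% archive pen p=/sula/trowa c=crifijid
= created
% archive expunge p=/sula
= ToolError: not empty
% archive pen p=/ruju c=hegiha
= created
% archive openup p=/wogarn
= ci
% archive peekin p=/
= [gepro, ruju, rutacu/, sula/, wogarn]
% archive expunge p=/wogarn
= ok
% archive pen p=/rutacu/weslujo c=rax
= created
% archive carve p=/rutacu/miza
= ok
% archive rehome s=/ruju d=/rutacu/napi
= ok
% unitron translate v=4463 u_from=km u_to=yd
= 5578750000/1143


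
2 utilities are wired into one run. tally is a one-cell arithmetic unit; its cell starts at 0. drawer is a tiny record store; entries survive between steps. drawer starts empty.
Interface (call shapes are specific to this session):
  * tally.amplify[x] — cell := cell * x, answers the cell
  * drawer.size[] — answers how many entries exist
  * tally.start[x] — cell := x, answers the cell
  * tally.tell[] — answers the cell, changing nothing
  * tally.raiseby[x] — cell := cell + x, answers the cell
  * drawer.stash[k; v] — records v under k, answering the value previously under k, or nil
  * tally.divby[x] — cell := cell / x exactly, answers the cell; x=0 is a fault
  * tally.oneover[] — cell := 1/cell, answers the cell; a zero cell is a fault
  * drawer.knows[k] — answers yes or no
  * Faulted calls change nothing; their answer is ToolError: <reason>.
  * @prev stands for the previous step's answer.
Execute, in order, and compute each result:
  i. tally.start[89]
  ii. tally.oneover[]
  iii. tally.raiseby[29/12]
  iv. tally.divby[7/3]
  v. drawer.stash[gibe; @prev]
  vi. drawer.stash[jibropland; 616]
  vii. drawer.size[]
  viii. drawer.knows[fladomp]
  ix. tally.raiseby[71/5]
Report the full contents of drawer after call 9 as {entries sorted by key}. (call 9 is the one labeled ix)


CALL tally.start[x='89']
RET  89
CALL tally.oneover[]
RET  1/89
CALL tally.raiseby[x='29/12']
RET  2593/1068
CALL tally.divby[x='7/3']
RET  2593/2492
CALL drawer.stash[k='gibe'; v='@prev']
RET  nil
CALL drawer.stash[k='jibropland'; v='616']
RET  nil
CALL drawer.size[]
RET  2
CALL drawer.knows[k='fladomp']
RET  no
CALL tally.raiseby[x='71/5']
RET  189897/12460

Answer: {gibe=2593/2492, jibropland=616}


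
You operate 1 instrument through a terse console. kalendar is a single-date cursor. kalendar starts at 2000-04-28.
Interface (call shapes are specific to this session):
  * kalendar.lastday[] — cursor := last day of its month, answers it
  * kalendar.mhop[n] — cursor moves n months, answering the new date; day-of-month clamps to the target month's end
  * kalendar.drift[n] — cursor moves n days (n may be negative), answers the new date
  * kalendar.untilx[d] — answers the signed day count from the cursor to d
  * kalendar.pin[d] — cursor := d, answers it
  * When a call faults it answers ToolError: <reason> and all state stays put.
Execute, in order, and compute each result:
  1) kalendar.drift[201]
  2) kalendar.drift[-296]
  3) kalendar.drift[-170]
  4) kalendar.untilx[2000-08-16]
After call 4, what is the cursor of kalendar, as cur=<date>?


Answer: cur=1999-08-07

Derivation:
;; 1. kalendar.drift(n='201') : 2000-11-15
;; 2. kalendar.drift(n='-296') : 2000-01-24
;; 3. kalendar.drift(n='-170') : 1999-08-07
;; 4. kalendar.untilx(d='2000-08-16') : 375


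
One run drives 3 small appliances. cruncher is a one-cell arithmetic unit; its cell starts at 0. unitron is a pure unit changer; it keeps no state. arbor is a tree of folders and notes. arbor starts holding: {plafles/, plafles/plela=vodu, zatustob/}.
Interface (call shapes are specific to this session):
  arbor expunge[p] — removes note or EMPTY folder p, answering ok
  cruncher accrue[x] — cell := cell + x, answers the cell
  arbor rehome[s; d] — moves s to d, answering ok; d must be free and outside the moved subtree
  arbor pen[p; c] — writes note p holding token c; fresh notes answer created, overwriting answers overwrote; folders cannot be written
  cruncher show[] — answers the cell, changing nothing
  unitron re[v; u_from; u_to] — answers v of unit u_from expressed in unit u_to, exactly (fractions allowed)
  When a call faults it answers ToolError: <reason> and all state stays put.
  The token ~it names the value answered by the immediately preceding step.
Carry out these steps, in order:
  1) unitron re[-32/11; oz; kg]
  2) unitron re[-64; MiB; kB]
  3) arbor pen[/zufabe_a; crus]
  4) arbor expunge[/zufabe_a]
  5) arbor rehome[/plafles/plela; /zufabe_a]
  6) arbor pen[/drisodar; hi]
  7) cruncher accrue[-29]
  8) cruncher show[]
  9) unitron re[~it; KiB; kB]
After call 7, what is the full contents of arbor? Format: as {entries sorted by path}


// unitron re(-32/11, oz, kg) == -4123567/50000000
// unitron re(-64, MiB, kB) == -8388608/125
// arbor pen(/zufabe_a, crus) == created
// arbor expunge(/zufabe_a) == ok
// arbor rehome(/plafles/plela, /zufabe_a) == ok
// arbor pen(/drisodar, hi) == created
// cruncher accrue(-29) == -29
// cruncher show() == -29
// unitron re(~it, KiB, kB) == -3712/125

Answer: {drisodar=hi, plafles/, zatustob/, zufabe_a=vodu}


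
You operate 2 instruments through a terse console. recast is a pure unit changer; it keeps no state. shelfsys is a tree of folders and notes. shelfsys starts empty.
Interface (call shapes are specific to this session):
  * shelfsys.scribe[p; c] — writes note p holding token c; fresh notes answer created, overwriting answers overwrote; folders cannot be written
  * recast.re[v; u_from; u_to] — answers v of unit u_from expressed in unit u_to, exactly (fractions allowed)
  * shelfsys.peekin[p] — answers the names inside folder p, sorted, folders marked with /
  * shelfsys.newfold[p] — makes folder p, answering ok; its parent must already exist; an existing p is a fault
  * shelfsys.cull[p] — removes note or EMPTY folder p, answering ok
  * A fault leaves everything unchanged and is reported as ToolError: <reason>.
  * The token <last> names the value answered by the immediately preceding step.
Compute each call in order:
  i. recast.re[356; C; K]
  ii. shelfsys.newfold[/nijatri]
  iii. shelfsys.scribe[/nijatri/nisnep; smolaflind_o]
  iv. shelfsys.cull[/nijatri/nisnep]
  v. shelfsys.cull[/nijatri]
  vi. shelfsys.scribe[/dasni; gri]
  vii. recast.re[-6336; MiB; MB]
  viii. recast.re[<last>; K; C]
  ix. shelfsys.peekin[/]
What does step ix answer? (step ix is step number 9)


·→ recast.re(v→356, u_from→C, u_to→K)
·← 12583/20
·→ shelfsys.newfold(p→/nijatri)
·← ok
·→ shelfsys.scribe(p→/nijatri/nisnep, c→smolaflind_o)
·← created
·→ shelfsys.cull(p→/nijatri/nisnep)
·← ok
·→ shelfsys.cull(p→/nijatri)
·← ok
·→ shelfsys.scribe(p→/dasni, c→gri)
·← created
·→ recast.re(v→-6336, u_from→MiB, u_to→MB)
·← -103809024/15625
·→ recast.re(v→<last>, u_from→K, u_to→C)
·← -432307971/62500
·→ shelfsys.peekin(p→/)
·← [dasni]

Answer: [dasni]


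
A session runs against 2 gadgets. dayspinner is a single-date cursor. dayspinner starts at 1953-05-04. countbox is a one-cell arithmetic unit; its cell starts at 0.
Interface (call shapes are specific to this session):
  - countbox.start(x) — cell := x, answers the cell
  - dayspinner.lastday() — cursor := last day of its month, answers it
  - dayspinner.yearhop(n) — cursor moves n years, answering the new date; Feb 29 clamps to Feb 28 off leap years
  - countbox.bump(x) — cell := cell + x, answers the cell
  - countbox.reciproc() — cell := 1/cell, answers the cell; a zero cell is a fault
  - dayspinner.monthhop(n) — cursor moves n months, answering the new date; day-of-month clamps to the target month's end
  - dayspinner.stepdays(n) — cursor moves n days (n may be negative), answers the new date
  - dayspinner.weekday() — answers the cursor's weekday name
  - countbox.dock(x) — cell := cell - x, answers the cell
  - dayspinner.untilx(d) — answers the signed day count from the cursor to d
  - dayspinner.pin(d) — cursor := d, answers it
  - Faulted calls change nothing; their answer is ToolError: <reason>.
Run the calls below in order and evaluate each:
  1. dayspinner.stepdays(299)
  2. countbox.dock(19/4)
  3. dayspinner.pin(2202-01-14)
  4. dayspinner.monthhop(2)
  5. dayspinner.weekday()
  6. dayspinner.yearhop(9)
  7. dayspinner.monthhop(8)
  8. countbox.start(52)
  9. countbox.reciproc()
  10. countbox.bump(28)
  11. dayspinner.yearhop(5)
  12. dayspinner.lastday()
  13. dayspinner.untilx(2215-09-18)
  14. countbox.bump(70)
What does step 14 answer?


Answer: 5097/52

Derivation:
% stepdays 299
  1954-02-27
% dock 19/4
  -19/4
% pin 2202-01-14
  2202-01-14
% monthhop 2
  2202-03-14
% weekday
  Sunday
% yearhop 9
  2211-03-14
% monthhop 8
  2211-11-14
% start 52
  52
% reciproc
  1/52
% bump 28
  1457/52
% yearhop 5
  2216-11-14
% lastday
  2216-11-30
% untilx 2215-09-18
  -439
% bump 70
  5097/52


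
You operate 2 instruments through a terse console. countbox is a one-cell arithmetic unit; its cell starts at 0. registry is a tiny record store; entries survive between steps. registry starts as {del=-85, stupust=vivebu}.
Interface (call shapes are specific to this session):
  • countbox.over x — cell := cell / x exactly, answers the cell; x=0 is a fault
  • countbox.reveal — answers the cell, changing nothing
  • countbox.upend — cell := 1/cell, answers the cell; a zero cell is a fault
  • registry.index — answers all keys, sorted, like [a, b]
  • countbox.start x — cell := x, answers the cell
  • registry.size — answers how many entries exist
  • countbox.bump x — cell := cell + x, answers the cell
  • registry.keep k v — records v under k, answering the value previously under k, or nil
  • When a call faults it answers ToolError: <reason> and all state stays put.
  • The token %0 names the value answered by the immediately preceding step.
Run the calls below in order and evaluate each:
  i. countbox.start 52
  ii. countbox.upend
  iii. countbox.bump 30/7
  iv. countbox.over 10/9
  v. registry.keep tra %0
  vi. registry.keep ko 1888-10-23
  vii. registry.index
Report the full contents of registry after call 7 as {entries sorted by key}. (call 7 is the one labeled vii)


Step: countbox.start[x→52]
Result: 52
Step: countbox.upend[]
Result: 1/52
Step: countbox.bump[x→30/7]
Result: 1567/364
Step: countbox.over[x→10/9]
Result: 14103/3640
Step: registry.keep[k→tra; v→%0]
Result: nil
Step: registry.keep[k→ko; v→1888-10-23]
Result: nil
Step: registry.index[]
Result: [del, ko, stupust, tra]

Answer: {del=-85, ko=1888-10-23, stupust=vivebu, tra=14103/3640}


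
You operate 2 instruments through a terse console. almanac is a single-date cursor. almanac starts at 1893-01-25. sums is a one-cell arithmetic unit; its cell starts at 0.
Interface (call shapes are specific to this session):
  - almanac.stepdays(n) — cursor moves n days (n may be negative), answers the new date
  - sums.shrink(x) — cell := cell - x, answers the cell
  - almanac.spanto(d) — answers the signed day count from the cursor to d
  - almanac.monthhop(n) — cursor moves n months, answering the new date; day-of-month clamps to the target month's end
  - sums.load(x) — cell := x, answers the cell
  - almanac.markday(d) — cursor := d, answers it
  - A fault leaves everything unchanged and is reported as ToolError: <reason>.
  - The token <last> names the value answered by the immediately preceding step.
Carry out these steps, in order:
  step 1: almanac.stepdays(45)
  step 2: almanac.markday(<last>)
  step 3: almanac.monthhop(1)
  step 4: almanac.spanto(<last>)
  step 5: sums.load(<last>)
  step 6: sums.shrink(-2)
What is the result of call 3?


Answer: 1893-04-11

Derivation:
Step: almanac.stepdays[n: 45]
Result: 1893-03-11
Step: almanac.markday[d: <last>]
Result: 1893-03-11
Step: almanac.monthhop[n: 1]
Result: 1893-04-11
Step: almanac.spanto[d: <last>]
Result: 0
Step: sums.load[x: <last>]
Result: 0
Step: sums.shrink[x: -2]
Result: 2


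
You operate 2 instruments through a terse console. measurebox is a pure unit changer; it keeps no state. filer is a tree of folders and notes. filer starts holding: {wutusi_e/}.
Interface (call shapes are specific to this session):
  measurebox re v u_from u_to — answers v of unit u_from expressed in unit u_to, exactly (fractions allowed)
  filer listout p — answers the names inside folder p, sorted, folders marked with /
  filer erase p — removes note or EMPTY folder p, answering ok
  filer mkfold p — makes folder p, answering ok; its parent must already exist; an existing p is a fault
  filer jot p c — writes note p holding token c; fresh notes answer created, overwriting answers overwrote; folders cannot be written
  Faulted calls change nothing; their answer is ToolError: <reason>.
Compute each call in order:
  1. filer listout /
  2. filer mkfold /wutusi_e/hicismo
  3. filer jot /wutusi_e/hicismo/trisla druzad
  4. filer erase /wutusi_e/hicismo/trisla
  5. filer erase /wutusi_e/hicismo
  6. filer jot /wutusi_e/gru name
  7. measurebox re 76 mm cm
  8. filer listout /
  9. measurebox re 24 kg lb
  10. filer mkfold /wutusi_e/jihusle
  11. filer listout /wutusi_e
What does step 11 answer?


// filer listout(p=/) -> [wutusi_e/]
// filer mkfold(p=/wutusi_e/hicismo) -> ok
// filer jot(p=/wutusi_e/hicismo/trisla, c=druzad) -> created
// filer erase(p=/wutusi_e/hicismo/trisla) -> ok
// filer erase(p=/wutusi_e/hicismo) -> ok
// filer jot(p=/wutusi_e/gru, c=name) -> created
// measurebox re(v=76, u_from=mm, u_to=cm) -> 38/5
// filer listout(p=/) -> [wutusi_e/]
// measurebox re(v=24, u_from=kg, u_to=lb) -> 2400000000/45359237
// filer mkfold(p=/wutusi_e/jihusle) -> ok
// filer listout(p=/wutusi_e) -> [gru, jihusle/]

Answer: [gru, jihusle/]


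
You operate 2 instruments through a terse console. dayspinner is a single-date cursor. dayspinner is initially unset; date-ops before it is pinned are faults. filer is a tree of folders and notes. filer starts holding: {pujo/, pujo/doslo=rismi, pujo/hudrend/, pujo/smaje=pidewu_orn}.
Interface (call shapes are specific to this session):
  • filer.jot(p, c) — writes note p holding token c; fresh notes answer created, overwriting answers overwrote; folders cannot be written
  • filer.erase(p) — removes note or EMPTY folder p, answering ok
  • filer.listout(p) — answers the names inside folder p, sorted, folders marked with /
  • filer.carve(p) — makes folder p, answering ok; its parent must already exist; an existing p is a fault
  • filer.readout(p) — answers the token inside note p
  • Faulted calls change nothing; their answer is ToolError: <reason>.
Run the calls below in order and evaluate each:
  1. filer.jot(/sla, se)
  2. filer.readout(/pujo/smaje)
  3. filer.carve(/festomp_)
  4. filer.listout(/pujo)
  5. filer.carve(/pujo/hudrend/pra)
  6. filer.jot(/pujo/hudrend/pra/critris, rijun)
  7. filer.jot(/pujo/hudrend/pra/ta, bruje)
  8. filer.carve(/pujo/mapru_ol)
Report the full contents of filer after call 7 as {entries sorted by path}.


! 1. jot(p: /sla, c: se) ~> created
! 2. readout(p: /pujo/smaje) ~> pidewu_orn
! 3. carve(p: /festomp_) ~> ok
! 4. listout(p: /pujo) ~> [doslo, hudrend/, smaje]
! 5. carve(p: /pujo/hudrend/pra) ~> ok
! 6. jot(p: /pujo/hudrend/pra/critris, c: rijun) ~> created
! 7. jot(p: /pujo/hudrend/pra/ta, c: bruje) ~> created
! 8. carve(p: /pujo/mapru_ol) ~> ok

Answer: {festomp_/, pujo/, pujo/doslo=rismi, pujo/hudrend/, pujo/hudrend/pra/, pujo/hudrend/pra/critris=rijun, pujo/hudrend/pra/ta=bruje, pujo/smaje=pidewu_orn, sla=se}


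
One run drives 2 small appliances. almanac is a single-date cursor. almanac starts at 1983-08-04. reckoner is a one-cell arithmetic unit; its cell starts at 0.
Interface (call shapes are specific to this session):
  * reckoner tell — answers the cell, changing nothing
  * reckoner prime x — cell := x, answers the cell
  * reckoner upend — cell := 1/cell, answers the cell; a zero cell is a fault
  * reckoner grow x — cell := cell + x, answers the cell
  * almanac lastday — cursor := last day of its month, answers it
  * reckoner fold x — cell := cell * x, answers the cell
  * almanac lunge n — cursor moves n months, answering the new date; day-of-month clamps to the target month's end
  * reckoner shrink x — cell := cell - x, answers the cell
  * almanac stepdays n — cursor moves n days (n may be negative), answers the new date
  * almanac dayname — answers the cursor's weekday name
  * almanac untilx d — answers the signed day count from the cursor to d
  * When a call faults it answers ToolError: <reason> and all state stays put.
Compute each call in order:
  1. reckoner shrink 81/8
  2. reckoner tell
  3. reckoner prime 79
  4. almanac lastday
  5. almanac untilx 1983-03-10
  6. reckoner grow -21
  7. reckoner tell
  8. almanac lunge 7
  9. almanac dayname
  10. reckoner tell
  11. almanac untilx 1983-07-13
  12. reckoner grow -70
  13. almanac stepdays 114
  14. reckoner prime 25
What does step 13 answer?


Answer: 1984-07-23

Derivation:
;; 1. reckoner shrink(x: 81/8) == -81/8
;; 2. reckoner tell() == -81/8
;; 3. reckoner prime(x: 79) == 79
;; 4. almanac lastday() == 1983-08-31
;; 5. almanac untilx(d: 1983-03-10) == -174
;; 6. reckoner grow(x: -21) == 58
;; 7. reckoner tell() == 58
;; 8. almanac lunge(n: 7) == 1984-03-31
;; 9. almanac dayname() == Saturday
;; 10. reckoner tell() == 58
;; 11. almanac untilx(d: 1983-07-13) == -262
;; 12. reckoner grow(x: -70) == -12
;; 13. almanac stepdays(n: 114) == 1984-07-23
;; 14. reckoner prime(x: 25) == 25


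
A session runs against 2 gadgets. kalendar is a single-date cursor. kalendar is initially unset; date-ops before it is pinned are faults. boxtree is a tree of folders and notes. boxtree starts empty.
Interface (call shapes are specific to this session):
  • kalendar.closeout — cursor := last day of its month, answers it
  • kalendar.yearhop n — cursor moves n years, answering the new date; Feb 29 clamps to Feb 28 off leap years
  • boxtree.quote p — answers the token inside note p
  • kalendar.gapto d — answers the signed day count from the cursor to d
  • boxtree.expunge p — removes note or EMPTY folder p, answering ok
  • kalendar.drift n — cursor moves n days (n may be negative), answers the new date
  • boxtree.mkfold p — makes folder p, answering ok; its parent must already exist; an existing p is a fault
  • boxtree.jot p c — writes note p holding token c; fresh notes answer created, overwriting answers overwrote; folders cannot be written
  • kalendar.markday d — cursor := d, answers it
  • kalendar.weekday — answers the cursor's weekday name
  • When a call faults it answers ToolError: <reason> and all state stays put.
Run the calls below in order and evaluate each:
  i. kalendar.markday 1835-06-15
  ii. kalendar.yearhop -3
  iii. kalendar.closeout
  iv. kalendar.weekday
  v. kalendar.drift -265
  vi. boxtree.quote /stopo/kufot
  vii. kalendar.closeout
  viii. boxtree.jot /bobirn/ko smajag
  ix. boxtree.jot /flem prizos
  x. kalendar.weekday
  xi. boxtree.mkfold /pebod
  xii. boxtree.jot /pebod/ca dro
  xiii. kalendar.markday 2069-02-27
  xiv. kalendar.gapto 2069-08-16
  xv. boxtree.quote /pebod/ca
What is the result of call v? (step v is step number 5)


[in] kalendar.markday d: 1835-06-15
  1835-06-15
[in] kalendar.yearhop n: -3
  1832-06-15
[in] kalendar.closeout
  1832-06-30
[in] kalendar.weekday
  Saturday
[in] kalendar.drift n: -265
  1831-10-09
[in] boxtree.quote p: /stopo/kufot
  ToolError: not found
[in] kalendar.closeout
  1831-10-31
[in] boxtree.jot p: /bobirn/ko c: smajag
  ToolError: no parent
[in] boxtree.jot p: /flem c: prizos
  created
[in] kalendar.weekday
  Monday
[in] boxtree.mkfold p: /pebod
  ok
[in] boxtree.jot p: /pebod/ca c: dro
  created
[in] kalendar.markday d: 2069-02-27
  2069-02-27
[in] kalendar.gapto d: 2069-08-16
  170
[in] boxtree.quote p: /pebod/ca
  dro

Answer: 1831-10-09


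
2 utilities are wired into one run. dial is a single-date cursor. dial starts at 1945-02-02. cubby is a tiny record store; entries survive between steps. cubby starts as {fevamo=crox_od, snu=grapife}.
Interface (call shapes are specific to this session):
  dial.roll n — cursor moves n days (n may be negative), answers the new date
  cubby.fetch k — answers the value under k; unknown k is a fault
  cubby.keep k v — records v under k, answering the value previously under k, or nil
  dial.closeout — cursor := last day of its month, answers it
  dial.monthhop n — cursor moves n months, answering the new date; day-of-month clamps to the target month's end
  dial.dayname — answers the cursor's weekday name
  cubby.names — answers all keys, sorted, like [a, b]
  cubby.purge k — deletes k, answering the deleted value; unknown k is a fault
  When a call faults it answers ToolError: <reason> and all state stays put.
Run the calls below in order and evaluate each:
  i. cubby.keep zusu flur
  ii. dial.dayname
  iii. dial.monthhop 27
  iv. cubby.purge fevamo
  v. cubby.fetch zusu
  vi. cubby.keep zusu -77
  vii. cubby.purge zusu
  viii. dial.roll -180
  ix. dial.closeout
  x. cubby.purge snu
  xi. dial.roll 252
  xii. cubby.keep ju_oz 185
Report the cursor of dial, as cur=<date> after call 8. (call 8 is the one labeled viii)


I try keep on k→zusu, v→flur, yielding nil.
Then dayname(), → Friday.
Calling monthhop on n→27, → 1947-05-02.
Calling purge on k→fevamo, → crox_od.
I run fetch on k→zusu, and see flur.
Now I run keep on k→zusu, v→-77, — result: flur.
I call purge on k→zusu, → -77.
Invoking roll on n→-180, — result: 1946-11-03.
I try closeout, → 1946-11-30.
Invoking purge on k→snu, and get grapife.
Now I run roll on n→252, which returns 1947-08-09.
Using keep on k→ju_oz, v→185, and observe nil.

Answer: cur=1946-11-03


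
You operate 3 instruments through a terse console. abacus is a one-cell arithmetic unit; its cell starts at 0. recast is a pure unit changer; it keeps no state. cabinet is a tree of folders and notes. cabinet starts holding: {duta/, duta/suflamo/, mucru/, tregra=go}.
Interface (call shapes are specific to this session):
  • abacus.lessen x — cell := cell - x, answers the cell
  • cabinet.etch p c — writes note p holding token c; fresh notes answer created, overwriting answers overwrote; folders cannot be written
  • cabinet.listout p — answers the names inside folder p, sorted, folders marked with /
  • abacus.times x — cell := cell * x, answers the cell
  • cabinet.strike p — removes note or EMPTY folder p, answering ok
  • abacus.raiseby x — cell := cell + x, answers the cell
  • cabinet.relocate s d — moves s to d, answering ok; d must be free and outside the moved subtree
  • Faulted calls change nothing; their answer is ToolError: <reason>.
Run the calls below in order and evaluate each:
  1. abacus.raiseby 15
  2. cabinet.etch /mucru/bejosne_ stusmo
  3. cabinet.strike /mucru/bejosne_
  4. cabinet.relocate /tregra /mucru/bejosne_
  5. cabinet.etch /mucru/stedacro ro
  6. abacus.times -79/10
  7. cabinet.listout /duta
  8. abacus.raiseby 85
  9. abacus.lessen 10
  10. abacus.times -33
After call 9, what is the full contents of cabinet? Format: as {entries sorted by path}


Answer: {duta/, duta/suflamo/, mucru/, mucru/bejosne_=go, mucru/stedacro=ro}

Derivation:
I invoke abacus.raiseby passing 15, which returns 15.
I invoke cabinet.etch passing /mucru/bejosne_, stusmo, — result: created.
Invoking cabinet.strike passing /mucru/bejosne_, which returns ok.
Calling cabinet.relocate passing /tregra, /mucru/bejosne_, which returns ok.
I call cabinet.etch passing /mucru/stedacro, ro, yielding created.
Using abacus.times passing -79/10, yielding -237/2.
I call cabinet.listout passing /duta, yielding [suflamo/].
I run abacus.raiseby passing 85: -67/2.
Calling abacus.lessen passing 10, which returns -87/2.
I run abacus.times passing -33, giving 2871/2.


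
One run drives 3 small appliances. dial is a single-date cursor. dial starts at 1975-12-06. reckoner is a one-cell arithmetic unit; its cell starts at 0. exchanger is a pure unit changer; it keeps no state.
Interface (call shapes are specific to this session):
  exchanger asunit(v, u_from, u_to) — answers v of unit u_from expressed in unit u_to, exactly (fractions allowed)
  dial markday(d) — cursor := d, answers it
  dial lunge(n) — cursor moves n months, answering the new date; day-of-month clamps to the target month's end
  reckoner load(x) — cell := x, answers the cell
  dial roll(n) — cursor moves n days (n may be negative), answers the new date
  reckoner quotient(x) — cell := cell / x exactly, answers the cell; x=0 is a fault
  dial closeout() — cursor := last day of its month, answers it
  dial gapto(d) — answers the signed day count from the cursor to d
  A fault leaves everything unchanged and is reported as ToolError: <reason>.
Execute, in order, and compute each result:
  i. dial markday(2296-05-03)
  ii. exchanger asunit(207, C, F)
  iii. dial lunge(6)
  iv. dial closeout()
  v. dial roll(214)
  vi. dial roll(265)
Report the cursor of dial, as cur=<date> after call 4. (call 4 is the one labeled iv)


Answer: cur=2296-11-30

Derivation:
[in] dial markday d='2296-05-03'
  2296-05-03
[in] exchanger asunit v='207' u_from='C' u_to='F'
  2023/5
[in] dial lunge n='6'
  2296-11-03
[in] dial closeout
  2296-11-30
[in] dial roll n='214'
  2297-07-02
[in] dial roll n='265'
  2298-03-24


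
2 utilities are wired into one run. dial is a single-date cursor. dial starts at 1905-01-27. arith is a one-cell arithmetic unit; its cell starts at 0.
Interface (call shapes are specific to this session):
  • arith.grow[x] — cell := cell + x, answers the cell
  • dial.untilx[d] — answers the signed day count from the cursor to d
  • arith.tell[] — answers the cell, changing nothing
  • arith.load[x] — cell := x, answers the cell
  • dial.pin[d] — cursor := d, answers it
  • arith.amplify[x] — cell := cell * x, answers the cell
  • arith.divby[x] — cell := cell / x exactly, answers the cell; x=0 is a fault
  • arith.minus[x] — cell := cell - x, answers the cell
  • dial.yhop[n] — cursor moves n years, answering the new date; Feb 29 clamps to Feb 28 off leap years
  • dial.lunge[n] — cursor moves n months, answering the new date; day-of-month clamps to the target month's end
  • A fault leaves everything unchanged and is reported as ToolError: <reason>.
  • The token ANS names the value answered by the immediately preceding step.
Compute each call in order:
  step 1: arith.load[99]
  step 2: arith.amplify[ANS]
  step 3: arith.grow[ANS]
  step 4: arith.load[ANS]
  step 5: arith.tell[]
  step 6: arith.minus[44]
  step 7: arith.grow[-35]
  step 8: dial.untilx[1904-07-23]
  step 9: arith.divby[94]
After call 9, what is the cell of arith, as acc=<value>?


Answer: acc=19523/94

Derivation:
I use arith.load on x: 99, → 99.
Calling arith.amplify on x: ANS, which returns 9801.
Calling arith.grow on x: ANS: 19602.
Invoking arith.load on x: ANS, and get 19602.
I run arith.tell, yielding 19602.
I invoke arith.minus on x: 44: 19558.
I use arith.grow on x: -35, — result: 19523.
Next I call dial.untilx on d: 1904-07-23, — result: -188.
I invoke arith.divby on x: 94, giving 19523/94.


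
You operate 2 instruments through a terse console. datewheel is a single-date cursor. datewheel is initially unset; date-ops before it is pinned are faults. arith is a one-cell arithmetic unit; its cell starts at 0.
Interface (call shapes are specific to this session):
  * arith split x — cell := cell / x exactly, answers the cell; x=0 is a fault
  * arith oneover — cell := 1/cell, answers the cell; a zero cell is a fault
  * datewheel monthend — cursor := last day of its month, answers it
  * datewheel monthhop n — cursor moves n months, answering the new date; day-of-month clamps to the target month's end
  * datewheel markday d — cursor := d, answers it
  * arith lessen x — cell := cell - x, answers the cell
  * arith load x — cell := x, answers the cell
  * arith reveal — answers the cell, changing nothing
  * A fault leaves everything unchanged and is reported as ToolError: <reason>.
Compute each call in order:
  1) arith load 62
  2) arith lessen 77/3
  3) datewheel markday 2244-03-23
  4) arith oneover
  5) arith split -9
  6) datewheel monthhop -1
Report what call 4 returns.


Answer: 3/109

Derivation:
CALL arith load[x=62]
RET  62
CALL arith lessen[x=77/3]
RET  109/3
CALL datewheel markday[d=2244-03-23]
RET  2244-03-23
CALL arith oneover[]
RET  3/109
CALL arith split[x=-9]
RET  -1/327
CALL datewheel monthhop[n=-1]
RET  2244-02-23


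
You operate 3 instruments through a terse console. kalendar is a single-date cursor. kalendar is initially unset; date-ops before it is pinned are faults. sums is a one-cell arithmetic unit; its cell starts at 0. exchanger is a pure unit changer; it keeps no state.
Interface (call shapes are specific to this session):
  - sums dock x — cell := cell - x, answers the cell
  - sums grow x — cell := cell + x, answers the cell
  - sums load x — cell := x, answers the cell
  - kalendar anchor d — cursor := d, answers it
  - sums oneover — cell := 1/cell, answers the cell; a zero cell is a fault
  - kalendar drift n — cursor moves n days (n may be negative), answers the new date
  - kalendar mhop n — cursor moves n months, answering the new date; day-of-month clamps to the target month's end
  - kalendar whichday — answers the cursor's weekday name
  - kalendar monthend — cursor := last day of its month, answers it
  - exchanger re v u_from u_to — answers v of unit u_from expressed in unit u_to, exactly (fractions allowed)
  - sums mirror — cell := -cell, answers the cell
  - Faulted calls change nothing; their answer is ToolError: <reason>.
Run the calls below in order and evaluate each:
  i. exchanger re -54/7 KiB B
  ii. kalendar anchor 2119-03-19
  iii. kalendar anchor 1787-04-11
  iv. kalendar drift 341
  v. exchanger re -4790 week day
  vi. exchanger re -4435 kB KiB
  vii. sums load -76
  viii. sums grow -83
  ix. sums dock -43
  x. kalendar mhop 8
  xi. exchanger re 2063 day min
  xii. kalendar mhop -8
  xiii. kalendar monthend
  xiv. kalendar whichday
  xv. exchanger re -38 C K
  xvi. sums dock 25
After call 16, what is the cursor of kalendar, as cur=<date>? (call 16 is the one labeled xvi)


Answer: cur=1788-03-31

Derivation:
Act: exchanger re[v→-54/7; u_from→KiB; u_to→B]
Obs: -55296/7
Act: kalendar anchor[d→2119-03-19]
Obs: 2119-03-19
Act: kalendar anchor[d→1787-04-11]
Obs: 1787-04-11
Act: kalendar drift[n→341]
Obs: 1788-03-17
Act: exchanger re[v→-4790; u_from→week; u_to→day]
Obs: -33530
Act: exchanger re[v→-4435; u_from→kB; u_to→KiB]
Obs: -554375/128
Act: sums load[x→-76]
Obs: -76
Act: sums grow[x→-83]
Obs: -159
Act: sums dock[x→-43]
Obs: -116
Act: kalendar mhop[n→8]
Obs: 1788-11-17
Act: exchanger re[v→2063; u_from→day; u_to→min]
Obs: 2970720
Act: kalendar mhop[n→-8]
Obs: 1788-03-17
Act: kalendar monthend[]
Obs: 1788-03-31
Act: kalendar whichday[]
Obs: Monday
Act: exchanger re[v→-38; u_from→C; u_to→K]
Obs: 4703/20
Act: sums dock[x→25]
Obs: -141


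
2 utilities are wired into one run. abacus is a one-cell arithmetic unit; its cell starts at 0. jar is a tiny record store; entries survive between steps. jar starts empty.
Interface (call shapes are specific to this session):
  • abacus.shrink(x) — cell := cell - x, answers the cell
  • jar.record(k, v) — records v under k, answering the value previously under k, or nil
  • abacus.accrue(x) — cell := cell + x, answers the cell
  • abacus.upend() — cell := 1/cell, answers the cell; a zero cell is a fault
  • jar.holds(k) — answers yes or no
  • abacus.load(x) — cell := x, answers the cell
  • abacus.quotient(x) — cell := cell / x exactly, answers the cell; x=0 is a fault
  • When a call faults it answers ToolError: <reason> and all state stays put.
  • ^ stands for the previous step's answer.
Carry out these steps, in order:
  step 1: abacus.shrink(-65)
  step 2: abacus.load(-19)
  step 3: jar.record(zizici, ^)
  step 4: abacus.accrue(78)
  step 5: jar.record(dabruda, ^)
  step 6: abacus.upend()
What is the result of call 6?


Then abacus.shrink with x='-65', giving 65.
Now I run abacus.load with x='-19', → -19.
Calling jar.record with k='zizici', v='^', and see nil.
Using abacus.accrue with x='78', and observe 59.
Calling jar.record with k='dabruda', v='^', — result: nil.
Now I run abacus.upend, — result: 1/59.

Answer: 1/59


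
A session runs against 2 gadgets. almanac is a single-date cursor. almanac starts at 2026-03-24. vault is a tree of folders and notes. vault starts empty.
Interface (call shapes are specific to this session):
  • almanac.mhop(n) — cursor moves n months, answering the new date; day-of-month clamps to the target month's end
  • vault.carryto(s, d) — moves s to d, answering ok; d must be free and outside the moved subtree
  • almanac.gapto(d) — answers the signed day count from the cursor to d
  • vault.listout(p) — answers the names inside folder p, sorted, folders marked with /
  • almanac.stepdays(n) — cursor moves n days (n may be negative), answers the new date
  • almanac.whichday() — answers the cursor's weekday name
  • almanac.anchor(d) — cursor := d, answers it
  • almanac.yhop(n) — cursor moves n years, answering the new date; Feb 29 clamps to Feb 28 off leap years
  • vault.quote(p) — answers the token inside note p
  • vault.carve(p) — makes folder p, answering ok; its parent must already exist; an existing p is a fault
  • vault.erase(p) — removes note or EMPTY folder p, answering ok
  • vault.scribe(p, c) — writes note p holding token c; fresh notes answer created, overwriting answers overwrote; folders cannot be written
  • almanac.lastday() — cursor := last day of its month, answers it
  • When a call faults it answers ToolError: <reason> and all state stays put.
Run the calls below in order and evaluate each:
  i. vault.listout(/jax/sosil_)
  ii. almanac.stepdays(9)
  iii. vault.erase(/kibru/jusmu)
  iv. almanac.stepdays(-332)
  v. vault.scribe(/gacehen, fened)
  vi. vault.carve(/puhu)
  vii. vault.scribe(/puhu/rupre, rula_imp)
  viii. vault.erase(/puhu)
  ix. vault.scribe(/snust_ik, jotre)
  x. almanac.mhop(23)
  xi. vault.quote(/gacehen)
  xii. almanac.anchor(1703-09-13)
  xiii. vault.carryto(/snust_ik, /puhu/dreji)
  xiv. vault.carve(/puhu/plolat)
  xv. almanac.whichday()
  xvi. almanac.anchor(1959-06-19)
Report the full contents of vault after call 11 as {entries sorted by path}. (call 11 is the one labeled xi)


I use vault.listout on p: /jax/sosil_, giving ToolError: not found.
Using almanac.stepdays on n: 9, yielding 2026-04-02.
I try vault.erase on p: /kibru/jusmu, → ToolError: not found.
Invoking almanac.stepdays on n: -332, and get 2025-05-05.
I use vault.scribe on p: /gacehen, c: fened, and observe created.
Now I run vault.carve on p: /puhu, → ok.
I use vault.scribe on p: /puhu/rupre, c: rula_imp, → created.
Calling vault.erase on p: /puhu: ToolError: not empty.
Now I run vault.scribe on p: /snust_ik, c: jotre, and see created.
Then almanac.mhop on n: 23, giving 2027-04-05.
I call vault.quote on p: /gacehen, giving fened.
Invoking almanac.anchor on d: 1703-09-13, and observe 1703-09-13.
I call vault.carryto on s: /snust_ik, d: /puhu/dreji, which returns ok.
Calling vault.carve on p: /puhu/plolat, yielding ok.
I run almanac.whichday, which returns Thursday.
I try almanac.anchor on d: 1959-06-19, and see 1959-06-19.

Answer: {gacehen=fened, puhu/, puhu/rupre=rula_imp, snust_ik=jotre}


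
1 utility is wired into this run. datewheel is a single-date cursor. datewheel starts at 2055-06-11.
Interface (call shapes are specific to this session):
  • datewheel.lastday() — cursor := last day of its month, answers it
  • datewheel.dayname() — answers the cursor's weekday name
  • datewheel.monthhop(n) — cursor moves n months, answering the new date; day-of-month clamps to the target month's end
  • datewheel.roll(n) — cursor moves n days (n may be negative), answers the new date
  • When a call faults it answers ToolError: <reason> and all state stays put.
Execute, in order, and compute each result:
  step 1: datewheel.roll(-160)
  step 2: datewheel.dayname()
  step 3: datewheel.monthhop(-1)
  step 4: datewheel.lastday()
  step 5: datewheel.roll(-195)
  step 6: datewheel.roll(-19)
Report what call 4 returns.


Answer: 2054-12-31

Derivation:
Calling datewheel.roll using n=-160, and see 2055-01-02.
Invoking datewheel.dayname(), yielding Saturday.
Now I run datewheel.monthhop using n=-1, — result: 2054-12-02.
Using datewheel.lastday, giving 2054-12-31.
Next I call datewheel.roll using n=-195, — result: 2054-06-19.
Next I call datewheel.roll using n=-19, → 2054-05-31.


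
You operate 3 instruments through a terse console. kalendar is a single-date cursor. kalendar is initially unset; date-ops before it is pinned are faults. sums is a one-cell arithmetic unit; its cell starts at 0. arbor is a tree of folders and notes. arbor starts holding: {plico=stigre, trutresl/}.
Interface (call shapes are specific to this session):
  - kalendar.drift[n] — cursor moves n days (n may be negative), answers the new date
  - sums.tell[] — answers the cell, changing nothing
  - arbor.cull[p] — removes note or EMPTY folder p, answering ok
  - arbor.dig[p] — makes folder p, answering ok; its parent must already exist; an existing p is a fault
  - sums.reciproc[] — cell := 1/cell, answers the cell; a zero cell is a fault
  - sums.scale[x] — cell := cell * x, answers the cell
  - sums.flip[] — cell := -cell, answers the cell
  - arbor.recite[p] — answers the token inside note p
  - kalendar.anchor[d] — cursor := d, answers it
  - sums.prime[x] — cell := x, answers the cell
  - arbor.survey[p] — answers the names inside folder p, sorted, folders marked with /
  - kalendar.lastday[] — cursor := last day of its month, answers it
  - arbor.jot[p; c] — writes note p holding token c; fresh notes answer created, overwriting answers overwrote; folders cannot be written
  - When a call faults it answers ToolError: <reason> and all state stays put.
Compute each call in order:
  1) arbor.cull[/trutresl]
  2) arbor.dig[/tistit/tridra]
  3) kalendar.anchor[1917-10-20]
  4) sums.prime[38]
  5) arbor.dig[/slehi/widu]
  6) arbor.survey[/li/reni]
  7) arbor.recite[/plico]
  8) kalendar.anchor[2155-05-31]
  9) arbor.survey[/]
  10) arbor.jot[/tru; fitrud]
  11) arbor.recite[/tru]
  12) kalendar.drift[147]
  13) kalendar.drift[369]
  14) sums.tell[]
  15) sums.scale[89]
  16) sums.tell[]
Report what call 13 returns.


·→ arbor.cull(p→/trutresl)
·← ok
·→ arbor.dig(p→/tistit/tridra)
·← ToolError: no parent
·→ kalendar.anchor(d→1917-10-20)
·← 1917-10-20
·→ sums.prime(x→38)
·← 38
·→ arbor.dig(p→/slehi/widu)
·← ToolError: no parent
·→ arbor.survey(p→/li/reni)
·← ToolError: not found
·→ arbor.recite(p→/plico)
·← stigre
·→ kalendar.anchor(d→2155-05-31)
·← 2155-05-31
·→ arbor.survey(p→/)
·← [plico]
·→ arbor.jot(p→/tru, c→fitrud)
·← created
·→ arbor.recite(p→/tru)
·← fitrud
·→ kalendar.drift(n→147)
·← 2155-10-25
·→ kalendar.drift(n→369)
·← 2156-10-28
·→ sums.tell()
·← 38
·→ sums.scale(x→89)
·← 3382
·→ sums.tell()
·← 3382

Answer: 2156-10-28
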